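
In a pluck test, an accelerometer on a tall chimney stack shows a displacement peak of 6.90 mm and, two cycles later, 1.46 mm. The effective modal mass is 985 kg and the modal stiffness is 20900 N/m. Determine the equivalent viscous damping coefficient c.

Logarithmic decrement δ = (1/n)·ln(x₀/x_n) = (1/2)·ln(6.90/1.46) = (1/2)·ln(4.726) = 0.7765.
ζ = δ/√(4π² + δ²) = 0.7765/√(39.48 + 0.603) = 0.7765/6.331 = 0.1227.
c = ζ · 2√(km) = 0.1227 × 2√(20900 × 985) = 0.1227 × 9074 = 1113 N·s/m.

1110 N·s/m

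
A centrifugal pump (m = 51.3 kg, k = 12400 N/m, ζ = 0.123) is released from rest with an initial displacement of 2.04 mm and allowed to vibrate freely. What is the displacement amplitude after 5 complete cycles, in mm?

0.0416 mm

Logarithmic decrement δ = 2πζ/√(1 − ζ²) = 2π × 0.1230/√(1 − 0.0151) = 0.7787.
After n cycles, x_n/x₀ = e^(−nδ), so x_5 = 2.04 × e^(−5 × 0.7787) = 2.04 × 0.02037 = 0.04155 mm.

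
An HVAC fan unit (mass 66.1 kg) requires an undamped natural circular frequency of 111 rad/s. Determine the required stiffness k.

814000 N/m

k = m·ω_n² = 66.1 × 111.0² = 66.1 × 12320 = 814400 N/m.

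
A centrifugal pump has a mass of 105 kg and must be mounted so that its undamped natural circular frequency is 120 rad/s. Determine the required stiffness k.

1510000 N/m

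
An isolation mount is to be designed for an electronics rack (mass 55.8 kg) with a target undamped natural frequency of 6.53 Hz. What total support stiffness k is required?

93900 N/m

ω_n = 2πf_n = 2π × 6.53 = 41.03 rad/s.
k = m·ω_n² = 55.8 × 41.03² = 55.8 × 1683 = 93930 N/m.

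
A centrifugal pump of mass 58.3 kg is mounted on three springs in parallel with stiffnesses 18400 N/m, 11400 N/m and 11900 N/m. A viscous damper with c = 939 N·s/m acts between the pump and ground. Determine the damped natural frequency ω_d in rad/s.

25.5 rad/s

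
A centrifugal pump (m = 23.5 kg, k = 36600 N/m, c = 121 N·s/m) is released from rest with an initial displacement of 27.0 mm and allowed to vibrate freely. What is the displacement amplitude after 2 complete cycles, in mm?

11.9 mm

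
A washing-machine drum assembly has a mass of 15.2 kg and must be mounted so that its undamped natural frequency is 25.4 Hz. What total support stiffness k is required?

ω_n = 2πf_n = 2π × 25.4 = 159.6 rad/s.
k = m·ω_n² = 15.2 × 159.6² = 15.2 × 25470 = 387100 N/m.

387000 N/m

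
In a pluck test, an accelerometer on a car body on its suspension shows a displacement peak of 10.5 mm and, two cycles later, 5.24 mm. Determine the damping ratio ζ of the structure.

Logarithmic decrement δ = (1/n)·ln(x₀/x_n) = (1/2)·ln(10.5/5.24) = (1/2)·ln(2.004) = 0.3475.
ζ = δ/√(4π² + δ²) = 0.3475/√(39.48 + 0.121) = 0.3475/6.293 = 0.05523.

0.0552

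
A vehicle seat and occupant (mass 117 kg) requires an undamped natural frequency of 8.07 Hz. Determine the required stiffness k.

301000 N/m

ω_n = 2πf_n = 2π × 8.07 = 50.71 rad/s.
k = m·ω_n² = 117 × 50.71² = 117 × 2571 = 300800 N/m.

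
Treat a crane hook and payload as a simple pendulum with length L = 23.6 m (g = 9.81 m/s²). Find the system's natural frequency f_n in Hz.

For a simple pendulum ω_n = √(g/L) = √(9.81/23.6) = √0.4157 = 0.6447 rad/s.
f_n = ω_n/(2π) = 0.6447/6.283 = 0.1026 Hz.

0.103 Hz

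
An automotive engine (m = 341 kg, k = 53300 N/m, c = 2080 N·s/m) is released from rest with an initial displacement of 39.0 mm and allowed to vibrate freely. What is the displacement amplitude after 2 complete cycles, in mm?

ζ = c/(2√(km)) = 2080/(2√(53300 × 341)) = 2080/8526 = 0.2439.
Logarithmic decrement δ = 2πζ/√(1 − ζ²) = 2π × 0.2439/√(1 − 0.0595) = 1.581.
After n cycles, x_n/x₀ = e^(−nδ), so x_2 = 39.0 × e^(−2 × 1.581) = 39.0 × 0.04238 = 1.653 mm.

1.65 mm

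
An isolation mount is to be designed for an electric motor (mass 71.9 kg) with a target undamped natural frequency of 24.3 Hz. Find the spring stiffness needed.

1680000 N/m

ω_n = 2πf_n = 2π × 24.3 = 152.7 rad/s.
k = m·ω_n² = 71.9 × 152.7² = 71.9 × 23310 = 1676000 N/m.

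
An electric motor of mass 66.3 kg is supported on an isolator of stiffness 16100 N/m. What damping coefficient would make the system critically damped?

2070 N·s/m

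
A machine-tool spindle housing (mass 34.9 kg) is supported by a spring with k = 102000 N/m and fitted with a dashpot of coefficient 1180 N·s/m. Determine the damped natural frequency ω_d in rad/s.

51.4 rad/s

ω_n = √(k/m) = √(102000/34.9) = 54.06 rad/s.
Critical damping c_c = 2√(k·m) = 2√(102000 × 34.9) = 3773 N·s/m, so ζ = c/c_c = 1180/3773 = 0.3127.
ω_d = ω_n√(1 − ζ²) = 54.06 × √(1 − 0.0978) = 51.35 rad/s.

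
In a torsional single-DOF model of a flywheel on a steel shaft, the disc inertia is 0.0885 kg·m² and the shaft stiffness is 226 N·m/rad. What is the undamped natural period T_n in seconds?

ω_n = √(k_t/J) = √(226/0.0885) = √2554 = 50.53 rad/s.
T_n = 2π/ω_n = 6.283/50.53 = 0.1243 s.

0.124 s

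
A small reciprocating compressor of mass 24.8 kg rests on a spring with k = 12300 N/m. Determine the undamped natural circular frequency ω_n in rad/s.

22.3 rad/s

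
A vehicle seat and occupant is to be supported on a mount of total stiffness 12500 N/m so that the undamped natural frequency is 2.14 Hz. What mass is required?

ω_n = 2πf_n = 2π × 2.14 = 13.45 rad/s.
m = k/ω_n² = 12500/13.45² = 12500/180.8 = 69.14 kg.

69.1 kg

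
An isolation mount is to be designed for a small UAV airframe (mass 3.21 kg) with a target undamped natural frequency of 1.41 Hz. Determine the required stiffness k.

ω_n = 2πf_n = 2π × 1.41 = 8.859 rad/s.
k = m·ω_n² = 3.21 × 8.859² = 3.21 × 78.49 = 251.9 N/m.

252 N/m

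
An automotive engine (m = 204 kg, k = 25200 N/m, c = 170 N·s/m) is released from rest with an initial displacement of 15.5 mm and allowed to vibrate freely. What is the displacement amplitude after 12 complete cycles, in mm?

0.916 mm

ζ = c/(2√(km)) = 170/(2√(25200 × 204)) = 170/4535 = 0.03749.
Logarithmic decrement δ = 2πζ/√(1 − ζ²) = 2π × 0.03749/√(1 − 0.00141) = 0.2357.
After n cycles, x_n/x₀ = e^(−nδ), so x_12 = 15.5 × e^(−12 × 0.2357) = 15.5 × 0.05910 = 0.9160 mm.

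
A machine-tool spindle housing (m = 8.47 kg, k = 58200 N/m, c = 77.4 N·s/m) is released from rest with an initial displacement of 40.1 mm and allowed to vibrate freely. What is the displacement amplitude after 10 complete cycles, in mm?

1.25 mm

ζ = c/(2√(km)) = 77.4/(2√(58200 × 8.47)) = 77.4/1404 = 0.05512.
Logarithmic decrement δ = 2πζ/√(1 − ζ²) = 2π × 0.05512/√(1 − 0.00304) = 0.3469.
After n cycles, x_n/x₀ = e^(−nδ), so x_10 = 40.1 × e^(−10 × 0.3469) = 40.1 × 0.03116 = 1.250 mm.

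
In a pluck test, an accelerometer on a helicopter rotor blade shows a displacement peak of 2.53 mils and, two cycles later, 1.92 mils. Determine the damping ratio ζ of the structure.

Logarithmic decrement δ = (1/n)·ln(x₀/x_n) = (1/2)·ln(2.53/1.92) = (1/2)·ln(1.318) = 0.1379.
ζ = δ/√(4π² + δ²) = 0.1379/√(39.48 + 0.0190) = 0.1379/6.285 = 0.02195.

0.0219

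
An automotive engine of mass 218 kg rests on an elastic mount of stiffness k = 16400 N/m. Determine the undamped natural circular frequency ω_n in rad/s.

8.67 rad/s

ω_n = √(k/m) = √(16400/218) = √75.23 = 8.673 rad/s.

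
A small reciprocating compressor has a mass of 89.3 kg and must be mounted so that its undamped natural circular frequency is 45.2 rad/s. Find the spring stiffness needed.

k = m·ω_n² = 89.3 × 45.20² = 89.3 × 2043 = 182400 N/m.

182000 N/m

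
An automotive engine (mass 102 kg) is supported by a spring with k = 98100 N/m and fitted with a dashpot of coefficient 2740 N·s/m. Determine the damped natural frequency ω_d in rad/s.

28.0 rad/s

ω_n = √(k/m) = √(98100/102) = 31.01 rad/s.
Critical damping c_c = 2√(k·m) = 2√(98100 × 102) = 6327 N·s/m, so ζ = c/c_c = 2740/6327 = 0.4331.
ω_d = ω_n√(1 − ζ²) = 31.01 × √(1 − 0.188) = 27.95 rad/s.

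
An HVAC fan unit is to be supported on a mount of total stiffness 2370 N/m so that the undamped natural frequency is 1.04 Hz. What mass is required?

55.5 kg

ω_n = 2πf_n = 2π × 1.04 = 6.535 rad/s.
m = k/ω_n² = 2370/6.535² = 2370/42.70 = 55.50 kg.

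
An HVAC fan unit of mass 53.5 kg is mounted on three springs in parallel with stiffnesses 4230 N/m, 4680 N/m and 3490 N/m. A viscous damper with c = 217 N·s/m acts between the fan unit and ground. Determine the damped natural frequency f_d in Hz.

Parallel springs add: k_eq = 4230 + 4680 + 3490 = 12400 N/m.
ω_n = √(k_eq/m) = √(12400/53.5) = 15.22 rad/s.
Critical damping c_c = 2√(k_eq·m) = 2√(12400 × 53.5) = 1629 N·s/m, so ζ = c/c_c = 217/1629 = 0.1332.
ω_d = ω_n√(1 − ζ²) = 15.22 × √(1 − 0.0177) = 15.09 rad/s.
f_d = ω_d/(2π) = 2.401 Hz.

2.40 Hz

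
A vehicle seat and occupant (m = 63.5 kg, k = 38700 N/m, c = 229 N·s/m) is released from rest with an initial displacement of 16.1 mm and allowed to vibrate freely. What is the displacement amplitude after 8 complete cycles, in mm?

ζ = c/(2√(km)) = 229/(2√(38700 × 63.5)) = 229/3135 = 0.07304.
Logarithmic decrement δ = 2πζ/√(1 − ζ²) = 2π × 0.07304/√(1 − 0.00533) = 0.4602.
After n cycles, x_n/x₀ = e^(−nδ), so x_8 = 16.1 × e^(−8 × 0.4602) = 16.1 × 0.02519 = 0.4056 mm.

0.406 mm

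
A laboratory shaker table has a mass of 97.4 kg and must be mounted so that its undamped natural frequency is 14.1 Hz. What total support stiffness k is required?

764000 N/m

ω_n = 2πf_n = 2π × 14.1 = 88.59 rad/s.
k = m·ω_n² = 97.4 × 88.59² = 97.4 × 7849 = 764500 N/m.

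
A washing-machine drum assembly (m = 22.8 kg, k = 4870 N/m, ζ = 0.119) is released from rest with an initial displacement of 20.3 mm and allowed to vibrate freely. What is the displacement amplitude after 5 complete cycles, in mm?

0.470 mm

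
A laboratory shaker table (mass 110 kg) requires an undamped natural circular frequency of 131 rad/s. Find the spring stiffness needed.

1890000 N/m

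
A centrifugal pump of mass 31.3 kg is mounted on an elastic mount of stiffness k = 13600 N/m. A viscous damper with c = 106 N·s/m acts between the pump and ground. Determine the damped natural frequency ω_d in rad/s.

20.8 rad/s

ω_n = √(k/m) = √(13600/31.3) = 20.84 rad/s.
Critical damping c_c = 2√(k·m) = 2√(13600 × 31.3) = 1305 N·s/m, so ζ = c/c_c = 106/1305 = 0.08123.
ω_d = ω_n√(1 − ζ²) = 20.84 × √(1 − 0.00660) = 20.78 rad/s.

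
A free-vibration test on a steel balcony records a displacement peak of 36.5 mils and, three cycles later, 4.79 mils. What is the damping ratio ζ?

0.107

Logarithmic decrement δ = (1/n)·ln(x₀/x_n) = (1/3)·ln(36.5/4.79) = (1/3)·ln(7.620) = 0.6769.
ζ = δ/√(4π² + δ²) = 0.6769/√(39.48 + 0.458) = 0.6769/6.320 = 0.1071.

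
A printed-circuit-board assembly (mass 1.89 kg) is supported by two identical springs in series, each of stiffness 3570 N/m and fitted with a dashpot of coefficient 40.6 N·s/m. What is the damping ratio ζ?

0.349

Series springs: 1/k_eq = 2/3570, so k_eq = 3570/2 = 1785 N/m.
ω_n = √(k_eq/m) = √(1785/1.89) = 30.73 rad/s.
Critical damping c_c = 2√(k_eq·m) = 2√(1785 × 1.89) = 116.2 N·s/m, so ζ = c/c_c = 40.6/116.2 = 0.3495.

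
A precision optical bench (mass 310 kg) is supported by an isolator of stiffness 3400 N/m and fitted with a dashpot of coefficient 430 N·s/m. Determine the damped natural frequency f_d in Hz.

ω_n = √(k/m) = √(3400/310) = 3.312 rad/s.
Critical damping c_c = 2√(k·m) = 2√(3400 × 310) = 2053 N·s/m, so ζ = c/c_c = 430/2053 = 0.2094.
ω_d = ω_n√(1 − ζ²) = 3.312 × √(1 − 0.0439) = 3.238 rad/s.
f_d = ω_d/(2π) = 0.5154 Hz.

0.515 Hz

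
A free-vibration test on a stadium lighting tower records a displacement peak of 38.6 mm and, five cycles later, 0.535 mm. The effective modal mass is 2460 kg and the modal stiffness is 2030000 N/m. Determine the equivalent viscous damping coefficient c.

Logarithmic decrement δ = (1/n)·ln(x₀/x_n) = (1/5)·ln(38.6/0.535) = (1/5)·ln(72.15) = 0.8557.
ζ = δ/√(4π² + δ²) = 0.8557/√(39.48 + 0.732) = 0.8557/6.341 = 0.1350.
c = ζ · 2√(km) = 0.1350 × 2√(2030000 × 2460) = 0.1350 × 141300 = 19070 N·s/m.

19100 N·s/m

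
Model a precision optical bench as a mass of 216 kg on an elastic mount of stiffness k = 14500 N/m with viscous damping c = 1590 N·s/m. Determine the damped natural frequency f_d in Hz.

1.17 Hz

ω_n = √(k/m) = √(14500/216) = 8.193 rad/s.
Critical damping c_c = 2√(k·m) = 2√(14500 × 216) = 3539 N·s/m, so ζ = c/c_c = 1590/3539 = 0.4492.
ω_d = ω_n√(1 − ζ²) = 8.193 × √(1 − 0.202) = 7.320 rad/s.
f_d = ω_d/(2π) = 1.165 Hz.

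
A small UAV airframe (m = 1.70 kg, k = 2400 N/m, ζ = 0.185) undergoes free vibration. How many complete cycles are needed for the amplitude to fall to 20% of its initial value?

Logarithmic decrement δ = 2πζ/√(1 − ζ²) = 2π × 0.1850/√(1 − 0.0342) = 1.183.
x_n/x₀ = e^(−nδ) ≤ 0.2; take ln: n ≥ ln(1/0.2)/δ = 1.609/1.183 = 1.361.
So 2 complete cycles are required.

2 cycles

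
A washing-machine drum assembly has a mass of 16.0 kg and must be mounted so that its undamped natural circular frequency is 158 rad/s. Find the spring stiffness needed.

399000 N/m

k = m·ω_n² = 16.0 × 158.0² = 16.0 × 24960 = 399400 N/m.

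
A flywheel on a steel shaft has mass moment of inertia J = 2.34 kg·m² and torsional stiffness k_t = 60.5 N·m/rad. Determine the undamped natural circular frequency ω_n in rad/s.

ω_n = √(k_t/J) = √(60.5/2.34) = √25.85 = 5.085 rad/s.

5.08 rad/s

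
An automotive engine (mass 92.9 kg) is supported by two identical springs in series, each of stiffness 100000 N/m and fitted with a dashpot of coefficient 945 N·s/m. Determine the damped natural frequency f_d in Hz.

3.60 Hz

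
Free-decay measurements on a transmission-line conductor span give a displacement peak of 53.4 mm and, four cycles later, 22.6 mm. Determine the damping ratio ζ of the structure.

Logarithmic decrement δ = (1/n)·ln(x₀/x_n) = (1/4)·ln(53.4/22.6) = (1/4)·ln(2.363) = 0.2150.
ζ = δ/√(4π² + δ²) = 0.2150/√(39.48 + 0.0462) = 0.2150/6.287 = 0.03419.

0.0342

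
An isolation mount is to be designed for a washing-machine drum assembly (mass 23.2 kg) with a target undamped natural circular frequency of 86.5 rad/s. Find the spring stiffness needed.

k = m·ω_n² = 23.2 × 86.50² = 23.2 × 7482 = 173600 N/m.

174000 N/m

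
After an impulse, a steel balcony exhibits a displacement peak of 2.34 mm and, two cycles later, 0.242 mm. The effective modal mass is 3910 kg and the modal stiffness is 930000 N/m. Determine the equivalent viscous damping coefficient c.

21400 N·s/m

Logarithmic decrement δ = (1/n)·ln(x₀/x_n) = (1/2)·ln(2.34/0.242) = (1/2)·ln(9.669) = 1.134.
ζ = δ/√(4π² + δ²) = 1.134/√(39.48 + 1.29) = 1.134/6.385 = 0.1777.
c = ζ · 2√(km) = 0.1777 × 2√(930000 × 3910) = 0.1777 × 120600 = 21430 N·s/m.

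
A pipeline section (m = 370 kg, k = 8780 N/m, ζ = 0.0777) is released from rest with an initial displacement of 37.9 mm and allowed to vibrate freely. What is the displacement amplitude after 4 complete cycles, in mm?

Logarithmic decrement δ = 2πζ/√(1 − ζ²) = 2π × 0.07770/√(1 − 0.00604) = 0.4897.
After n cycles, x_n/x₀ = e^(−nδ), so x_4 = 37.9 × e^(−4 × 0.4897) = 37.9 × 0.1410 = 5.345 mm.

5.35 mm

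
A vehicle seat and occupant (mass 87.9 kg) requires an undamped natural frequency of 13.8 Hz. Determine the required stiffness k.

ω_n = 2πf_n = 2π × 13.8 = 86.71 rad/s.
k = m·ω_n² = 87.9 × 86.71² = 87.9 × 7518 = 660900 N/m.

661000 N/m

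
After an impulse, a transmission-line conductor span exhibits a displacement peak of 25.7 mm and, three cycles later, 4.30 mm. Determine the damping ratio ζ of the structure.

Logarithmic decrement δ = (1/n)·ln(x₀/x_n) = (1/3)·ln(25.7/4.30) = (1/3)·ln(5.977) = 0.5960.
ζ = δ/√(4π² + δ²) = 0.5960/√(39.48 + 0.355) = 0.5960/6.311 = 0.09443.

0.0944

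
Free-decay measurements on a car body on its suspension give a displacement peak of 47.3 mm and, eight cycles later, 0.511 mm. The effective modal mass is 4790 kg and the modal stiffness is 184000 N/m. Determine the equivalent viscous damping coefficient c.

5330 N·s/m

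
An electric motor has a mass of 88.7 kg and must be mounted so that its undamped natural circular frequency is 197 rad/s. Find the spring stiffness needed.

3440000 N/m

k = m·ω_n² = 88.7 × 197.0² = 88.7 × 38810 = 3442000 N/m.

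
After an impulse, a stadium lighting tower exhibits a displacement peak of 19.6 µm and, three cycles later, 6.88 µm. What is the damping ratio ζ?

Logarithmic decrement δ = (1/n)·ln(x₀/x_n) = (1/3)·ln(19.6/6.88) = (1/3)·ln(2.849) = 0.3490.
ζ = δ/√(4π² + δ²) = 0.3490/√(39.48 + 0.122) = 0.3490/6.293 = 0.05545.

0.0555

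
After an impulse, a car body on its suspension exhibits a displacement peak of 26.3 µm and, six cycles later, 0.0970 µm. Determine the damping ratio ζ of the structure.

Logarithmic decrement δ = (1/n)·ln(x₀/x_n) = (1/6)·ln(26.3/0.0970) = (1/6)·ln(271.1) = 0.9338.
ζ = δ/√(4π² + δ²) = 0.9338/√(39.48 + 0.872) = 0.9338/6.352 = 0.1470.

0.147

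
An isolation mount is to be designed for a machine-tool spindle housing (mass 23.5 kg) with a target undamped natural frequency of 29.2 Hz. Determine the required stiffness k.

ω_n = 2πf_n = 2π × 29.2 = 183.5 rad/s.
k = m·ω_n² = 23.5 × 183.5² = 23.5 × 33660 = 791000 N/m.

791000 N/m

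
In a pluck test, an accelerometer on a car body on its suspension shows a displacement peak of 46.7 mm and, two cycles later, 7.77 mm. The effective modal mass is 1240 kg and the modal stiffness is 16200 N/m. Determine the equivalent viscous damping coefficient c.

1270 N·s/m

Logarithmic decrement δ = (1/n)·ln(x₀/x_n) = (1/2)·ln(46.7/7.77) = (1/2)·ln(6.010) = 0.8967.
ζ = δ/√(4π² + δ²) = 0.8967/√(39.48 + 0.804) = 0.8967/6.347 = 0.1413.
c = ζ · 2√(km) = 0.1413 × 2√(16200 × 1240) = 0.1413 × 8964 = 1266 N·s/m.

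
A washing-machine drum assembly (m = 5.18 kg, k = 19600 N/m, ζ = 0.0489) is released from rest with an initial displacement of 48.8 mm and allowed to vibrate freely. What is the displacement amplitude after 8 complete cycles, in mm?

Logarithmic decrement δ = 2πζ/√(1 − ζ²) = 2π × 0.04890/√(1 − 0.00239) = 0.3076.
After n cycles, x_n/x₀ = e^(−nδ), so x_8 = 48.8 × e^(−8 × 0.3076) = 48.8 × 0.08536 = 4.165 mm.

4.17 mm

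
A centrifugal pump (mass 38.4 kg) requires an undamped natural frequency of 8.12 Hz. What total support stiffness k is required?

ω_n = 2πf_n = 2π × 8.12 = 51.02 rad/s.
k = m·ω_n² = 38.4 × 51.02² = 38.4 × 2603 = 99950 N/m.

100000 N/m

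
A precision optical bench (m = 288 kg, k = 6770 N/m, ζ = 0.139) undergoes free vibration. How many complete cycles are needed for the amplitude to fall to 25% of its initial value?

2 cycles

Logarithmic decrement δ = 2πζ/√(1 − ζ²) = 2π × 0.1390/√(1 − 0.0193) = 0.8819.
x_n/x₀ = e^(−nδ) ≤ 0.25; take ln: n ≥ ln(1/0.25)/δ = 1.386/0.8819 = 1.572.
So 2 complete cycles are required.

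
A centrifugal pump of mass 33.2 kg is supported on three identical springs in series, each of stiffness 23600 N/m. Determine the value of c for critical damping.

1020 N·s/m

Series springs: 1/k_eq = 3/23600, so k_eq = 23600/3 = 7867 N/m.
c_c = 2√(k_eq·m) = 2√(7867 × 33.2) = 2 × 511.1 = 1022 N·s/m.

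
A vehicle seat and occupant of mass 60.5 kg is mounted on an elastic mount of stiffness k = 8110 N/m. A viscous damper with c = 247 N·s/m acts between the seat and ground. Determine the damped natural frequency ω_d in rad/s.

11.4 rad/s

ω_n = √(k/m) = √(8110/60.5) = 11.58 rad/s.
Critical damping c_c = 2√(k·m) = 2√(8110 × 60.5) = 1401 N·s/m, so ζ = c/c_c = 247/1401 = 0.1763.
ω_d = ω_n√(1 − ζ²) = 11.58 × √(1 − 0.0311) = 11.40 rad/s.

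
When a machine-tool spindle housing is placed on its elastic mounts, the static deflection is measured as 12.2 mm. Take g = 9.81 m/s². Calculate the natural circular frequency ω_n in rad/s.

ω_n = √(g/δ_st) = √(9.81/0.0122) = √804.1 = 28.36 rad/s.

28.4 rad/s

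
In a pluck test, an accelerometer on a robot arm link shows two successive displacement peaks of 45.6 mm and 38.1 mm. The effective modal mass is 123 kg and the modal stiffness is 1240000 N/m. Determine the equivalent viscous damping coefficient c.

Logarithmic decrement δ = (1/n)·ln(x₀/x_n) = (1/1)·ln(45.6/38.1) = (1/1)·ln(1.197) = 0.1797.
ζ = δ/√(4π² + δ²) = 0.1797/√(39.48 + 0.0323) = 0.1797/6.286 = 0.02859.
c = ζ · 2√(km) = 0.02859 × 2√(1240000 × 123) = 0.02859 × 24700 = 706.1 N·s/m.

706 N·s/m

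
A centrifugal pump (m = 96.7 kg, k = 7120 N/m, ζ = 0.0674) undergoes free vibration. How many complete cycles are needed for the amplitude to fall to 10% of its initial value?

6 cycles

Logarithmic decrement δ = 2πζ/√(1 − ζ²) = 2π × 0.06740/√(1 − 0.00454) = 0.4245.
x_n/x₀ = e^(−nδ) ≤ 0.1; take ln: n ≥ ln(1/0.1)/δ = 2.303/0.4245 = 5.425.
So 6 complete cycles are required.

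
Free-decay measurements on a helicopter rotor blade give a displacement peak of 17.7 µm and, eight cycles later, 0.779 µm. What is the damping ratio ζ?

0.0620

Logarithmic decrement δ = (1/n)·ln(x₀/x_n) = (1/8)·ln(17.7/0.779) = (1/8)·ln(22.72) = 0.3904.
ζ = δ/√(4π² + δ²) = 0.3904/√(39.48 + 0.152) = 0.3904/6.295 = 0.06202.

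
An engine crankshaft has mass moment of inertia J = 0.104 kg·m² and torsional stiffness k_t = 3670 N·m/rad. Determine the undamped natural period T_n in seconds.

0.0334 s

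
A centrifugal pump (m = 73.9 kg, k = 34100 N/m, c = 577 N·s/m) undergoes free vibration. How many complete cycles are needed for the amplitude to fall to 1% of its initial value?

ζ = c/(2√(km)) = 577/(2√(34100 × 73.9)) = 577/3175 = 0.1817.
Logarithmic decrement δ = 2πζ/√(1 − ζ²) = 2π × 0.1817/√(1 − 0.0330) = 1.161.
x_n/x₀ = e^(−nδ) ≤ 0.01; take ln: n ≥ ln(1/0.01)/δ = 4.605/1.161 = 3.966.
So 4 complete cycles are required.

4 cycles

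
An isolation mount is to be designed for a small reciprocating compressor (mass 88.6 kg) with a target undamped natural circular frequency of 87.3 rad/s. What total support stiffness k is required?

k = m·ω_n² = 88.6 × 87.30² = 88.6 × 7621 = 675200 N/m.

675000 N/m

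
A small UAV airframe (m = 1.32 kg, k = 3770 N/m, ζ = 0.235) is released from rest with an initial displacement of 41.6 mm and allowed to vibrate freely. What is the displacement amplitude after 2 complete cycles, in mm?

1.99 mm

Logarithmic decrement δ = 2πζ/√(1 − ζ²) = 2π × 0.2350/√(1 − 0.0552) = 1.519.
After n cycles, x_n/x₀ = e^(−nδ), so x_2 = 41.6 × e^(−2 × 1.519) = 41.6 × 0.04792 = 1.994 mm.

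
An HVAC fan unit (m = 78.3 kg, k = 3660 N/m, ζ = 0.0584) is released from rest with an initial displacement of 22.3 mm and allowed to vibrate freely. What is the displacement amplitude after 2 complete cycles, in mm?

10.7 mm

Logarithmic decrement δ = 2πζ/√(1 − ζ²) = 2π × 0.05840/√(1 − 0.00341) = 0.3676.
After n cycles, x_n/x₀ = e^(−nδ), so x_2 = 22.3 × e^(−2 × 0.3676) = 22.3 × 0.4794 = 10.69 mm.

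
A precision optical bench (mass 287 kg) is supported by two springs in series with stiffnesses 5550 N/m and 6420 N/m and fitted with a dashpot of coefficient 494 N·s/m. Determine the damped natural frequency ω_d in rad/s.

3.10 rad/s

Series springs: 1/k_eq = 1/5550 + 1/6420 = 0.0003359, so k_eq = 2977 N/m.
ω_n = √(k_eq/m) = √(2977/287) = 3.221 rad/s.
Critical damping c_c = 2√(k_eq·m) = 2√(2977 × 287) = 1849 N·s/m, so ζ = c/c_c = 494/1849 = 0.2672.
ω_d = ω_n√(1 − ζ²) = 3.221 × √(1 − 0.0714) = 3.103 rad/s.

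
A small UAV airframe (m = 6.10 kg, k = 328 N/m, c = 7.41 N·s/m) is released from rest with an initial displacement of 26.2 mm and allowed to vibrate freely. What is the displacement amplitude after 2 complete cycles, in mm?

9.22 mm

ζ = c/(2√(km)) = 7.41/(2√(328 × 6.10)) = 7.41/89.46 = 0.08283.
Logarithmic decrement δ = 2πζ/√(1 − ζ²) = 2π × 0.08283/√(1 − 0.00686) = 0.5222.
After n cycles, x_n/x₀ = e^(−nδ), so x_2 = 26.2 × e^(−2 × 0.5222) = 26.2 × 0.3519 = 9.219 mm.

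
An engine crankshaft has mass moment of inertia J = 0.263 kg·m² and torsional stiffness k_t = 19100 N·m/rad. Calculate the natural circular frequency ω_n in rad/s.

ω_n = √(k_t/J) = √(19100/0.263) = √72620 = 269.5 rad/s.

269 rad/s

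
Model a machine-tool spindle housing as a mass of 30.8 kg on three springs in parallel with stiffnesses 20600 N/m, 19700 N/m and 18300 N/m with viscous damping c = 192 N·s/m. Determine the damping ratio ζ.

Parallel springs add: k_eq = 20600 + 19700 + 18300 = 58600 N/m.
ω_n = √(k_eq/m) = √(58600/30.8) = 43.62 rad/s.
Critical damping c_c = 2√(k_eq·m) = 2√(58600 × 30.8) = 2687 N·s/m, so ζ = c/c_c = 192/2687 = 0.07146.

0.0715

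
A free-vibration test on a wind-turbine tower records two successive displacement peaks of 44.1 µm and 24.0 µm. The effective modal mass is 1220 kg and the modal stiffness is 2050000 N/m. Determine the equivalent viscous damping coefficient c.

9640 N·s/m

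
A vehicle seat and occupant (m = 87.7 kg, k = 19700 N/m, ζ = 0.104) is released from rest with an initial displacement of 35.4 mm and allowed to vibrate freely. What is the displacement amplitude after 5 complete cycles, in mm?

1.33 mm

Logarithmic decrement δ = 2πζ/√(1 − ζ²) = 2π × 0.1040/√(1 − 0.0108) = 0.6570.
After n cycles, x_n/x₀ = e^(−nδ), so x_5 = 35.4 × e^(−5 × 0.6570) = 35.4 × 0.03744 = 1.325 mm.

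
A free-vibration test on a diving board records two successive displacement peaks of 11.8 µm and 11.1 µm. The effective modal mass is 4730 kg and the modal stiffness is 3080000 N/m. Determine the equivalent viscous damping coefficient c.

Logarithmic decrement δ = (1/n)·ln(x₀/x_n) = (1/1)·ln(11.8/11.1) = (1/1)·ln(1.063) = 0.06115.
ζ = δ/√(4π² + δ²) = 0.06115/√(39.48 + 0.00374) = 0.06115/6.283 = 0.009733.
c = ζ · 2√(km) = 0.009733 × 2√(3080000 × 4730) = 0.009733 × 241400 = 2349 N·s/m.

2350 N·s/m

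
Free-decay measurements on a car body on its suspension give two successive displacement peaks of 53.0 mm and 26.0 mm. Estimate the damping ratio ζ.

0.113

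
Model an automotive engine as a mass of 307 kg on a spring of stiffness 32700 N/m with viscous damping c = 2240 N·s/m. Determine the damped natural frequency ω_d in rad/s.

ω_n = √(k/m) = √(32700/307) = 10.32 rad/s.
Critical damping c_c = 2√(k·m) = 2√(32700 × 307) = 6337 N·s/m, so ζ = c/c_c = 2240/6337 = 0.3535.
ω_d = ω_n√(1 − ζ²) = 10.32 × √(1 − 0.125) = 9.654 rad/s.

9.65 rad/s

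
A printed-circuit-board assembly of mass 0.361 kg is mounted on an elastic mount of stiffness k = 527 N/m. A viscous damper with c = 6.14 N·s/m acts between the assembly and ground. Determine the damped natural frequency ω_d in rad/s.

37.2 rad/s

ω_n = √(k/m) = √(527.0/0.361) = 38.21 rad/s.
Critical damping c_c = 2√(k·m) = 2√(527.0 × 0.361) = 27.59 N·s/m, so ζ = c/c_c = 6.14/27.59 = 0.2226.
ω_d = ω_n√(1 − ζ²) = 38.21 × √(1 − 0.0495) = 37.25 rad/s.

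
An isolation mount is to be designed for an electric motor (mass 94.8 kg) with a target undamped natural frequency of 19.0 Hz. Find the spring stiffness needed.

1350000 N/m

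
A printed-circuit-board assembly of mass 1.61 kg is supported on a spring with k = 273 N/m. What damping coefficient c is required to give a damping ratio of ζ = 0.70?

29.4 N·s/m

c_c = 2√(k·m) = 2√(273.0 × 1.61) = 41.93 N·s/m.
c = ζ·c_c = 0.70 × 41.93 = 29.35 N·s/m.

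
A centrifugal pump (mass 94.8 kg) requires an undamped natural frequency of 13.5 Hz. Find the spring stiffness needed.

ω_n = 2πf_n = 2π × 13.5 = 84.82 rad/s.
k = m·ω_n² = 94.8 × 84.82² = 94.8 × 7195 = 682100 N/m.

682000 N/m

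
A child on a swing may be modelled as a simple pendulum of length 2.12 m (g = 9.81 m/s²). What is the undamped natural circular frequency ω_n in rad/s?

2.15 rad/s

For a simple pendulum ω_n = √(g/L) = √(9.81/2.12) = √4.627 = 2.151 rad/s.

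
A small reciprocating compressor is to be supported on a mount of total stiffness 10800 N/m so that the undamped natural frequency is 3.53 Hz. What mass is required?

ω_n = 2πf_n = 2π × 3.53 = 22.18 rad/s.
m = k/ω_n² = 10800/22.18² = 10800/491.9 = 21.95 kg.

22.0 kg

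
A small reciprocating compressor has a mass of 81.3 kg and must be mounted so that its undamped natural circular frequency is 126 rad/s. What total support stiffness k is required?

k = m·ω_n² = 81.3 × 126.0² = 81.3 × 15880 = 1291000 N/m.

1290000 N/m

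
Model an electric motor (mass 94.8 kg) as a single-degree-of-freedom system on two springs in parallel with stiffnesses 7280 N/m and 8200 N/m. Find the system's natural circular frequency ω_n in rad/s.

12.8 rad/s

Parallel springs add: k_eq = 7280 + 8200 = 15480 N/m.
ω_n = √(k_eq/m) = √(15480/94.8) = √163.3 = 12.78 rad/s.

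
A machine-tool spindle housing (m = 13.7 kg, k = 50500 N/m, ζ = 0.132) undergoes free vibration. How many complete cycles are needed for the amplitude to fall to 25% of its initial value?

2 cycles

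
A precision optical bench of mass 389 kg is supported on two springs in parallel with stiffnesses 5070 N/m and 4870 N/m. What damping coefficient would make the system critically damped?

3930 N·s/m

Parallel springs add: k_eq = 5070 + 4870 = 9940 N/m.
c_c = 2√(k_eq·m) = 2√(9940 × 389) = 2 × 1966 = 3933 N·s/m.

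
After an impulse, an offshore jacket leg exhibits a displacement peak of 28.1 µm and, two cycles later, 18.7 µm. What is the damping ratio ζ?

Logarithmic decrement δ = (1/n)·ln(x₀/x_n) = (1/2)·ln(28.1/18.7) = (1/2)·ln(1.503) = 0.2036.
ζ = δ/√(4π² + δ²) = 0.2036/√(39.48 + 0.0415) = 0.2036/6.286 = 0.03239.

0.0324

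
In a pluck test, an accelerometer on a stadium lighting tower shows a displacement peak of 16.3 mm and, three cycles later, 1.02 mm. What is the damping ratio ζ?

0.145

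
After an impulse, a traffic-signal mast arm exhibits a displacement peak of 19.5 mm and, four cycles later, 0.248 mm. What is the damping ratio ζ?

Logarithmic decrement δ = (1/n)·ln(x₀/x_n) = (1/4)·ln(19.5/0.248) = (1/4)·ln(78.63) = 1.091.
ζ = δ/√(4π² + δ²) = 1.091/√(39.48 + 1.19) = 1.091/6.377 = 0.1711.

0.171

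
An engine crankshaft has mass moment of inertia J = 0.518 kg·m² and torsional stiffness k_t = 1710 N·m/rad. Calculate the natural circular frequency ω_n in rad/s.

57.5 rad/s

ω_n = √(k_t/J) = √(1710/0.518) = √3301 = 57.46 rad/s.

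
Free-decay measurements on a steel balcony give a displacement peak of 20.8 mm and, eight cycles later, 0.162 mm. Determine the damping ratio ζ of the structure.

0.0961

Logarithmic decrement δ = (1/n)·ln(x₀/x_n) = (1/8)·ln(20.8/0.162) = (1/8)·ln(128.4) = 0.6069.
ζ = δ/√(4π² + δ²) = 0.6069/√(39.48 + 0.368) = 0.6069/6.312 = 0.09614.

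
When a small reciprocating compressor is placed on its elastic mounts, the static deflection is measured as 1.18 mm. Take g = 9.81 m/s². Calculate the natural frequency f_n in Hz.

14.5 Hz

ω_n = √(g/δ_st) = √(9.81/0.00118) = √8314 = 91.18 rad/s.
f_n = ω_n/(2π) = 91.18/6.283 = 14.51 Hz.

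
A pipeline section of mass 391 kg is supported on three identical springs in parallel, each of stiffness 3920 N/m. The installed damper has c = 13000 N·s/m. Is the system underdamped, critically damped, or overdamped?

Parallel springs add: k_eq = 3 × 3920 = 11760 N/m.
c_c = 2√(k_eq·m) = 4289 N·s/m; ζ = c/c_c = 13000/4289 = 3.03.
Since ζ > 1 the system is overdamped.

overdamped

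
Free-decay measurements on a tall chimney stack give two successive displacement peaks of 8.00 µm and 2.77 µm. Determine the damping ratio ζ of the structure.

Logarithmic decrement δ = (1/n)·ln(x₀/x_n) = (1/1)·ln(8.00/2.77) = (1/1)·ln(2.888) = 1.061.
ζ = δ/√(4π² + δ²) = 1.061/√(39.48 + 1.12) = 1.061/6.372 = 0.1664.

0.166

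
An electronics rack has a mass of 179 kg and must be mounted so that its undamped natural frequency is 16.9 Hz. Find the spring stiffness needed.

ω_n = 2πf_n = 2π × 16.9 = 106.2 rad/s.
k = m·ω_n² = 179 × 106.2² = 179 × 11280 = 2018000 N/m.

2020000 N/m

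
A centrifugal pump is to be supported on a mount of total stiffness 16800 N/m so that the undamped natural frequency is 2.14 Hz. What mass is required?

92.9 kg

ω_n = 2πf_n = 2π × 2.14 = 13.45 rad/s.
m = k/ω_n² = 16800/13.45² = 16800/180.8 = 92.92 kg.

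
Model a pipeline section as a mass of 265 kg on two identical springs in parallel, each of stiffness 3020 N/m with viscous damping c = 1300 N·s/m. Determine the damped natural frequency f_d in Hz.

0.652 Hz

Parallel springs add: k_eq = 2 × 3020 = 6040 N/m.
ω_n = √(k_eq/m) = √(6040/265) = 4.774 rad/s.
Critical damping c_c = 2√(k_eq·m) = 2√(6040 × 265) = 2530 N·s/m, so ζ = c/c_c = 1300/2530 = 0.5138.
ω_d = ω_n√(1 − ζ²) = 4.774 × √(1 − 0.264) = 4.096 rad/s.
f_d = ω_d/(2π) = 0.6519 Hz.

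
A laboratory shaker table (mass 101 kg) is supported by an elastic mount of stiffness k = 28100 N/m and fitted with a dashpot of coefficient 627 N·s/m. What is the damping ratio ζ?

0.186

ω_n = √(k/m) = √(28100/101) = 16.68 rad/s.
Critical damping c_c = 2√(k·m) = 2√(28100 × 101) = 3369 N·s/m, so ζ = c/c_c = 627/3369 = 0.1861.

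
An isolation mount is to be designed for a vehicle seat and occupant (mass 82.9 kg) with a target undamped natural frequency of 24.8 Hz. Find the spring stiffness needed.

ω_n = 2πf_n = 2π × 24.8 = 155.8 rad/s.
k = m·ω_n² = 82.9 × 155.8² = 82.9 × 24280 = 2013000 N/m.

2010000 N/m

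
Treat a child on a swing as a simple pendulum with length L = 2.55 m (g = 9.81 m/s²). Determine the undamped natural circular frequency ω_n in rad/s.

1.96 rad/s

For a simple pendulum ω_n = √(g/L) = √(9.81/2.55) = √3.847 = 1.961 rad/s.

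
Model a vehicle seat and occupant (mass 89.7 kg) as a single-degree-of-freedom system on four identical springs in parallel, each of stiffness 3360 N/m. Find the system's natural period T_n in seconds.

Parallel springs add: k_eq = 4 × 3360 = 13440 N/m.
ω_n = √(k_eq/m) = √(13440/89.7) = √149.8 = 12.24 rad/s.
T_n = 2π/ω_n = 6.283/12.24 = 0.5133 s.

0.513 s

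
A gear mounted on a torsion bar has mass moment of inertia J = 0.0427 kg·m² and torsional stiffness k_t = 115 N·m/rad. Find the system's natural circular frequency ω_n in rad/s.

51.9 rad/s

ω_n = √(k_t/J) = √(115/0.0427) = √2693 = 51.90 rad/s.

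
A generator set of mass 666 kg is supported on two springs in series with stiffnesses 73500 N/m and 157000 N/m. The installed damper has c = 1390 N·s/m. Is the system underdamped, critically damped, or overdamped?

Series springs: 1/k_eq = 1/73500 + 1/157000 = 1.997×10^-5, so k_eq = 50060 N/m.
c_c = 2√(k_eq·m) = 11550 N·s/m; ζ = c/c_c = 1390/11550 = 0.120.
Since ζ < 1 the system is underdamped.

underdamped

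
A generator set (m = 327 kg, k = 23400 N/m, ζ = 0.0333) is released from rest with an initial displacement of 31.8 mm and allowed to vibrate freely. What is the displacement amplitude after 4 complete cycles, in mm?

13.8 mm

Logarithmic decrement δ = 2πζ/√(1 − ζ²) = 2π × 0.03330/√(1 − 0.00111) = 0.2093.
After n cycles, x_n/x₀ = e^(−nδ), so x_4 = 31.8 × e^(−4 × 0.2093) = 31.8 × 0.4328 = 13.76 mm.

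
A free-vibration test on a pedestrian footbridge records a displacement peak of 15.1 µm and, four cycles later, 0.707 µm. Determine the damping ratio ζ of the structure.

0.121

Logarithmic decrement δ = (1/n)·ln(x₀/x_n) = (1/4)·ln(15.1/0.707) = (1/4)·ln(21.36) = 0.7654.
ζ = δ/√(4π² + δ²) = 0.7654/√(39.48 + 0.586) = 0.7654/6.330 = 0.1209.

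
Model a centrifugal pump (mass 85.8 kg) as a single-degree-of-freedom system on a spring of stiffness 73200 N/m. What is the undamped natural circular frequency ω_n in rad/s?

29.2 rad/s

ω_n = √(k/m) = √(73200/85.8) = √853.1 = 29.21 rad/s.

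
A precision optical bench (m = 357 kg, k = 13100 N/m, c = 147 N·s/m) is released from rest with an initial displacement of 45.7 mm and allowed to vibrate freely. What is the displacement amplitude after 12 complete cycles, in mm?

ζ = c/(2√(km)) = 147/(2√(13100 × 357)) = 147/4325 = 0.03399.
Logarithmic decrement δ = 2πζ/√(1 − ζ²) = 2π × 0.03399/√(1 − 0.00116) = 0.2137.
After n cycles, x_n/x₀ = e^(−nδ), so x_12 = 45.7 × e^(−12 × 0.2137) = 45.7 × 0.07699 = 3.518 mm.

3.52 mm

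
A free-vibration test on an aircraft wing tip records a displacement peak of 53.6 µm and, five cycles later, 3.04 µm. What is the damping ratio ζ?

0.0910

Logarithmic decrement δ = (1/n)·ln(x₀/x_n) = (1/5)·ln(53.6/3.04) = (1/5)·ln(17.63) = 0.5739.
ζ = δ/√(4π² + δ²) = 0.5739/√(39.48 + 0.329) = 0.5739/6.309 = 0.09097.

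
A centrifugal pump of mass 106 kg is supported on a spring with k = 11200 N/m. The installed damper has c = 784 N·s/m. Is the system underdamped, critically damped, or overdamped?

underdamped

c_c = 2√(k·m) = 2179 N·s/m; ζ = c/c_c = 784/2179 = 0.360.
Since ζ < 1 the system is underdamped.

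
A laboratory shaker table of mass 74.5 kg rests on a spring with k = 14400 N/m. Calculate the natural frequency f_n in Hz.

2.21 Hz

ω_n = √(k/m) = √(14400/74.5) = √193.3 = 13.90 rad/s.
f_n = ω_n/(2π) = 13.90/6.283 = 2.213 Hz.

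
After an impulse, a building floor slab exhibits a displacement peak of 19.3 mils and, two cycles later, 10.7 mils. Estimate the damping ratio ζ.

0.0469

Logarithmic decrement δ = (1/n)·ln(x₀/x_n) = (1/2)·ln(19.3/10.7) = (1/2)·ln(1.804) = 0.2949.
ζ = δ/√(4π² + δ²) = 0.2949/√(39.48 + 0.0870) = 0.2949/6.290 = 0.04689.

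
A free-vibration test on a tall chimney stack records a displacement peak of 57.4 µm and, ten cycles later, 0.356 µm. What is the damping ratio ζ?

0.0806

Logarithmic decrement δ = (1/n)·ln(x₀/x_n) = (1/10)·ln(57.4/0.356) = (1/10)·ln(161.2) = 0.5083.
ζ = δ/√(4π² + δ²) = 0.5083/√(39.48 + 0.258) = 0.5083/6.304 = 0.08063.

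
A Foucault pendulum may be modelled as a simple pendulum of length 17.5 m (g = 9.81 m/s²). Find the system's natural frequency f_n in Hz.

0.119 Hz

For a simple pendulum ω_n = √(g/L) = √(9.81/17.5) = √0.5606 = 0.7487 rad/s.
f_n = ω_n/(2π) = 0.7487/6.283 = 0.1192 Hz.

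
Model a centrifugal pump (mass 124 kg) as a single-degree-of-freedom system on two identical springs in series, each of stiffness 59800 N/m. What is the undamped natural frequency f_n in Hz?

2.47 Hz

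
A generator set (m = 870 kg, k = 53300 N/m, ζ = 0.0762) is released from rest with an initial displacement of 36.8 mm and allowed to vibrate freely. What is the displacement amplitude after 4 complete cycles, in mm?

Logarithmic decrement δ = 2πζ/√(1 − ζ²) = 2π × 0.07620/√(1 − 0.00581) = 0.4802.
After n cycles, x_n/x₀ = e^(−nδ), so x_4 = 36.8 × e^(−4 × 0.4802) = 36.8 × 0.1465 = 5.391 mm.

5.39 mm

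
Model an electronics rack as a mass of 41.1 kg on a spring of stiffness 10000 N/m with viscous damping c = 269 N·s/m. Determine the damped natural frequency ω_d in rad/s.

15.3 rad/s

ω_n = √(k/m) = √(10000/41.1) = 15.60 rad/s.
Critical damping c_c = 2√(k·m) = 2√(10000 × 41.1) = 1282 N·s/m, so ζ = c/c_c = 269/1282 = 0.2098.
ω_d = ω_n√(1 − ζ²) = 15.60 × √(1 − 0.0440) = 15.25 rad/s.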